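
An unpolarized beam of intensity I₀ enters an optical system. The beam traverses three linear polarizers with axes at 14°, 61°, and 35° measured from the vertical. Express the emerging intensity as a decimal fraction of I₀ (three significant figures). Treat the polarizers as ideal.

Unpolarized light through the first polarizer → I₁ = ½ I₀, now polarized at 14°.
I₂ = I₁ cos²(61° − 14°) = 0.5 I₀ · cos²(47°) = 0.2326 I₀.
I₃ = I₂ cos²(35° − 61°) = 0.2326 I₀ · cos²(26°) = 0.1879 I₀.
Transmitted fraction = 0.1879.

≈ 0.188 I₀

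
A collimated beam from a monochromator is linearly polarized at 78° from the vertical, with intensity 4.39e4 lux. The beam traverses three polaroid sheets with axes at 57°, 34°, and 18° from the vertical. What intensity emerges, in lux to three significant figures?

I₁ = 4.39e4 lux · cos²(21°) = 3.826e+04 lux.
I₂ = I₁ · cos²(23°) = 3.826e+04 · 0.8473 = 3.242e+04 lux.
I₃ = I₂ · cos²(16°) = 3.242e+04 · 0.924 = 2.996e+04 lux.

I ≈ 3.00e4 lux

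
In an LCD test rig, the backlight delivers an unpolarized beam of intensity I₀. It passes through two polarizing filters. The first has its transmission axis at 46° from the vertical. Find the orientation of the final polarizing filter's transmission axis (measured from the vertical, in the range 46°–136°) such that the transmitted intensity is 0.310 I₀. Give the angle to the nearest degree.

Unpolarized light through the first polarizer → I₁ = ½ I₀, now polarized at 46°.
Need I₂/I₀ = 0.31, so cos²(θ − 46°) = 0.31 / 0.5 = 0.62.
θ − 46° = arccos(√0.62) = 38.1°, giving θ ≈ 46 + 38.1 = 84.1°.

θ ≈ 84°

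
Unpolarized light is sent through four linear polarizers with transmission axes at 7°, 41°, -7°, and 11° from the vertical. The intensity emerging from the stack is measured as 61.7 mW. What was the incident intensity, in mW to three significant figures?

I₀ ≈ 443 mW

Unpolarized light through the first polarizer → I₁ = ½ I₀, now polarized at 7°.
I₂ = I₁ cos²(41° − 7°) = 0.5 I₀ · cos²(34°) = 0.3437 I₀.
I₃ = I₂ cos²(-7° − 41°) = 0.3437 I₀ · cos²(48°) = 0.1539 I₀.
I₄ = I₃ cos²(11° + 7°) = 0.1539 I₀ · cos²(18°) = 0.1392 I₀.
So 61.7 mW = 0.1392 I₀, giving I₀ = 61.7/0.1392 = 443.3 mW.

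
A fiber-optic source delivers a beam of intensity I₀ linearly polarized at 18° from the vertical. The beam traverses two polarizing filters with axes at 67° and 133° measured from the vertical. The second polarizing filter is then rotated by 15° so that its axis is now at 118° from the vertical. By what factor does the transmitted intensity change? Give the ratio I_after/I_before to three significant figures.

Before rotation:
I₁ = I₀ cos²(67° − 18°) = I₀ cos²(49°) = 0.4304 I₀.
I₂ = I₁ cos²(133° − 67°) = 0.4304 I₀ · cos²(66°) = 0.07121 I₀.
After rotation:
I₁ = I₀ cos²(67° − 18°) = I₀ cos²(49°) = 0.4304 I₀.
I₂ = I₁ cos²(118° − 67°) = 0.4304 I₀ · cos²(51°) = 0.1705 I₀.
Ratio = 0.1705 / 0.07121 = 2.394.

I_new/I_old ≈ 2.39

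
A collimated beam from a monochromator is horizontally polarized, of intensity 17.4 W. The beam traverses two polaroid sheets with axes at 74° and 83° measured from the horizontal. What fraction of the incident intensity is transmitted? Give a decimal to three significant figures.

I₁ = 17.4 W · cos²(74°) = 1.322 W.
I₂ = I₁ · cos²(9°) = 1.322 · 0.9755 = 1.29 W.
Transmitted fraction = 0.07412.

I/I₀ ≈ 0.0741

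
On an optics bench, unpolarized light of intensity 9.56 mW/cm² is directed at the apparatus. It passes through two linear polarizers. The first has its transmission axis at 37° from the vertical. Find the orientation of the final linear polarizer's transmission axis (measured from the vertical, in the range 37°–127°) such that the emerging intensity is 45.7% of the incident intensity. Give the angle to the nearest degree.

θ ≈ 54°

Unpolarized light through the first polarizer → I₁ = ½ I₀, now polarized at 37°.
Need I₂/I₀ = 0.457, so cos²(θ − 37°) = 0.457 / 0.5 = 0.914.
θ − 37° = arccos(√0.914) = 17.1°, giving θ ≈ 37 + 17.1 = 54.1°.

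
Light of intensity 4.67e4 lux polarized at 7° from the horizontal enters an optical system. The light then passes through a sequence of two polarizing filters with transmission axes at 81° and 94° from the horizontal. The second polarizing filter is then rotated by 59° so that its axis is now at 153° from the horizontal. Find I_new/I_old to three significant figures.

I_new/I_old ≈ 0.101

Before rotation:
I₁ = I₀ cos²(81° − 7°) = I₀ cos²(74°) = 0.07598 I₀.
I₂ = I₁ cos²(94° − 81°) = 0.07598 I₀ · cos²(13°) = 0.07213 I₀.
After rotation:
I₁ = I₀ cos²(81° − 7°) = I₀ cos²(74°) = 0.07598 I₀.
I₂ = I₁ cos²(153° − 81°) = 0.07598 I₀ · cos²(72°) = 0.007255 I₀.
Ratio = 0.007255 / 0.07213 = 0.1006.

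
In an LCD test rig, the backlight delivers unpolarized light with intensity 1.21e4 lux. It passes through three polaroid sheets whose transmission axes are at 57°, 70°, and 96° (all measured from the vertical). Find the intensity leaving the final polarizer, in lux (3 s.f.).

I ≈ 4640 lux

Unpolarized light through the first polarizer → I₁ = 1.21e4 lux/2 = 6050 lux, polarized at 57°.
I₂ = I₁ · cos²(13°) = 6050 · 0.9494 = 5744 lux.
I₃ = I₂ · cos²(26°) = 5744 · 0.8078 = 4640 lux.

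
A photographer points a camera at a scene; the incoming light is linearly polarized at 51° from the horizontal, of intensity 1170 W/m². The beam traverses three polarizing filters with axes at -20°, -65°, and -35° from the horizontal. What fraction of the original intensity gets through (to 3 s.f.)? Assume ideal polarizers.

I/I₀ ≈ 0.0397

By Malus's law, I₁ = 1170 W/m² · cos²(71°) = 124 W/m².
I₂ = I₁ · cos²(45°) = 124 · 0.5 = 62.01 W/m².
I₃ = I₂ · cos²(30°) = 62.01 · 0.75 = 46.51 W/m².
Transmitted fraction = 0.03975.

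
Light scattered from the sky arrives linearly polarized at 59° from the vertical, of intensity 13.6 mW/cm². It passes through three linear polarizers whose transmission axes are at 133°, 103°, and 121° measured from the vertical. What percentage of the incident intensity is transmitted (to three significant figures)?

By Malus's law, I₁ = 13.6 mW/cm² · cos²(74°) = 1.033 mW/cm².
I₂ = I₁ · cos²(30°) = 1.033 · 0.75 = 0.775 mW/cm².
I₃ = I₂ · cos²(18°) = 0.775 · 0.9045 = 0.701 mW/cm².
That is 5.154% of the incident intensity.

≈ 5.15%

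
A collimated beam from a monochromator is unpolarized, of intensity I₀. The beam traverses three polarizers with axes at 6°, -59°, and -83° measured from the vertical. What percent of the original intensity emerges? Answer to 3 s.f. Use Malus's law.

Unpolarized light through the first polarizer → I₁ = ½ I₀, now polarized at 6°.
I₂ = I₁ cos²(-59° − 6°) = 0.5 I₀ · cos²(65°) = 0.0893 I₀.
I₃ = I₂ cos²(-83° + 59°) = 0.0893 I₀ · cos²(24°) = 0.07453 I₀.
That is 7.453% of the incident intensity.

≈ 7.45%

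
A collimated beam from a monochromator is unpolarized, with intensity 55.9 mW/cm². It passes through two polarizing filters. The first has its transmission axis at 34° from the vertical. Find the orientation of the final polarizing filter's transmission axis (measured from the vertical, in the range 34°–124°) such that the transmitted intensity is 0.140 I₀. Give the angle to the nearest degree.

Unpolarized light through the first polarizer → I₁ = ½ I₀, now polarized at 34°.
Need I₂/I₀ = 0.14, so cos²(θ − 34°) = 0.14 / 0.5 = 0.28.
θ − 34° = arccos(√0.28) = 58.1°, giving θ ≈ 34 + 58.1 = 92.1°.

θ ≈ 92°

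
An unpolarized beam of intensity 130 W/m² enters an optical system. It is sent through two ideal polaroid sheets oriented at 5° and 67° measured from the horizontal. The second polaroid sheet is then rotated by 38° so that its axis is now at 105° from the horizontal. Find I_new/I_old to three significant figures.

Before rotation:
Unpolarized light through the first polarizer → I₁ = ½ I₀, now polarized at 5°.
I₂ = I₁ cos²(67° − 5°) = 0.5 I₀ · cos²(62°) = 0.1102 I₀.
After rotation:
Unpolarized light through the first polarizer → I₁ = ½ I₀, now polarized at 5°.
Angle between axes 1 and 2: 80°. I₂ = 0.5 I₀ · cos²(80°) = 0.01508 I₀.
Ratio = 0.01508 / 0.1102 = 0.1368.

I_new/I_old ≈ 0.137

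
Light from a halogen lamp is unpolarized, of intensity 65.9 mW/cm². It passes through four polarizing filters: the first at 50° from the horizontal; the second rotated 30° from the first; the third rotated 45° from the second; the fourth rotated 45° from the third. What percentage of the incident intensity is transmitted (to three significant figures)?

Unpolarized light through the first polarizer → I₁ = 65.9 mW/cm²/2 = 32.95 mW/cm², polarized at 50°.
I₂ = I₁ · cos²(30°) = 32.95 · 0.75 = 24.71 mW/cm².
I₃ = I₂ · cos²(45°) = 24.71 · 0.5 = 12.36 mW/cm².
I₄ = I₃ · cos²(45°) = 12.36 · 0.5 = 6.178 mW/cm².
That is 9.375% of the incident intensity.

≈ 9.38%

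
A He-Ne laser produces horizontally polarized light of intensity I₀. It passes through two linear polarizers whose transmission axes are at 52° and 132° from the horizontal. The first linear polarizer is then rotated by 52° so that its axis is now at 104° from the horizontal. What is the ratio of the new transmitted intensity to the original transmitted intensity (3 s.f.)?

Before rotation:
I₁ = I₀ cos²(52° − 0°) = I₀ cos²(52°) = 0.379 I₀.
I₂ = I₁ cos²(132° − 52°) = 0.379 I₀ · cos²(80°) = 0.01143 I₀.
After rotation:
I₁ = I₀ cos²(104° − 0°) = I₀ cos²(76°) = 0.05853 I₀.
I₂ = I₁ cos²(132° − 104°) = 0.05853 I₀ · cos²(28°) = 0.04563 I₀.
Ratio = 0.04563 / 0.01143 = 3.992.

I_new/I_old ≈ 3.99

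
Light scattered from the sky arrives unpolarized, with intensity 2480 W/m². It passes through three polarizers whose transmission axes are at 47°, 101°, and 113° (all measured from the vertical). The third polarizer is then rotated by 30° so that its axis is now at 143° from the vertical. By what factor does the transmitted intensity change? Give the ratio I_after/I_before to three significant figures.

Before rotation:
Unpolarized light through the first polarizer → I₁ = ½ I₀, now polarized at 47°.
I₂ = I₁ cos²(101° − 47°) = 0.5 I₀ · cos²(54°) = 0.1727 I₀.
I₃ = I₂ cos²(113° − 101°) = 0.1727 I₀ · cos²(12°) = 0.1653 I₀.
After rotation:
Unpolarized light through the first polarizer → I₁ = ½ I₀, now polarized at 47°.
I₂ = I₁ cos²(101° − 47°) = 0.5 I₀ · cos²(54°) = 0.1727 I₀.
I₃ = I₂ cos²(143° − 101°) = 0.1727 I₀ · cos²(42°) = 0.0954 I₀.
Ratio = 0.0954 / 0.1653 = 0.5772.

I_new/I_old ≈ 0.577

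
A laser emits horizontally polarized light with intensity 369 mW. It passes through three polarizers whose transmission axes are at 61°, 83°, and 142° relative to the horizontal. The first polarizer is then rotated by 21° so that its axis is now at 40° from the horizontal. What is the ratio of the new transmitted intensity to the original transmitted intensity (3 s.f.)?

Before rotation:
By Malus's law, I₁ = I₀ cos²(61° − 0°) = I₀ cos²(61°) = 0.235 I₀.
I₂ = I₁ cos²(83° − 61°) = 0.235 I₀ · cos²(22°) = 0.2021 I₀.
I₃ = I₂ cos²(142° − 83°) = 0.2021 I₀ · cos²(59°) = 0.0536 I₀.
After rotation:
I₁ = I₀ cos²(40° − 0°) = I₀ cos²(40°) = 0.5868 I₀.
I₂ = I₁ cos²(83° − 40°) = 0.5868 I₀ · cos²(43°) = 0.3139 I₀.
I₃ = I₂ cos²(142° − 83°) = 0.3139 I₀ · cos²(59°) = 0.08326 I₀.
Ratio = 0.08326 / 0.0536 = 1.553.

I_new/I_old ≈ 1.55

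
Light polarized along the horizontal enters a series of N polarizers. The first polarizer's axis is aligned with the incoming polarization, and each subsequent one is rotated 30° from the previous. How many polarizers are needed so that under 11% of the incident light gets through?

First polarizer is aligned with the polarization: full transmission.
Each further stage multiplies by cos²(30°) = 0.75.
After N polarizers: T = 0.75^(N−1). Require T < 0.11 ⇒ N−1 > ln(0.11)/ln(0.75) = 7.67, so N−1 ≥ 8 and N = 9.
Check: N=9 gives T = 0.1001 < 0.11; N=8 gives T = 0.1335.

N = 9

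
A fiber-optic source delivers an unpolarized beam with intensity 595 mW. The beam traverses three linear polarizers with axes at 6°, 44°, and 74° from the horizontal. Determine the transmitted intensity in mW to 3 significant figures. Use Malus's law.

Unpolarized light through the first polarizer → I₁ = 595 mW/2 = 297.5 mW, polarized at 6°.
I₂ = I₁ · cos²(38°) = 297.5 · 0.621 = 184.7 mW.
I₃ = I₂ · cos²(30°) = 184.7 · 0.75 = 138.6 mW.

I ≈ 139 mW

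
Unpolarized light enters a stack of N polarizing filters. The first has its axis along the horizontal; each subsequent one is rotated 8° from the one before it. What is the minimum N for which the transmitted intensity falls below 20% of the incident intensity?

First polarizer halves the unpolarized light: factor 1/2.
Each further stage multiplies by cos²(8°) = 0.9806.
After N polarizers: T = 0.5·0.9806^(N−1). Require T < 0.20 ⇒ N−1 > ln(0.20/0.5)/ln(0.9806) = 46.85, so N−1 ≥ 47 and N = 48.
Check: N=48 gives T = 0.1994 < 0.20; N=47 gives T = 0.2033.

N = 48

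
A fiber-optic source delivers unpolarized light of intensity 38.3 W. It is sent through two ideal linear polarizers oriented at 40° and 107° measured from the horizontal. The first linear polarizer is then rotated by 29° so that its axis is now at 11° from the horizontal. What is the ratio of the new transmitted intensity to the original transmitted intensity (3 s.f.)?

I_new/I_old ≈ 0.0716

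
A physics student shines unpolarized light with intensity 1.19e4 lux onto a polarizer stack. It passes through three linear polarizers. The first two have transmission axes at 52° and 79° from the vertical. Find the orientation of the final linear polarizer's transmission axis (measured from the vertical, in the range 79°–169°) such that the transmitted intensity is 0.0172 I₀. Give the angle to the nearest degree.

Unpolarized light through the first polarizer → I₁ = ½ I₀, now polarized at 52°.
I₂ = I₁ cos²(79° − 52°) = 0.5 I₀ · cos²(27°) = 0.3969 I₀.
Need I₃/I₀ = 0.0172, so cos²(θ − 79°) = 0.0172 / 0.3969 = 0.04333.
θ − 79° = arccos(√0.04333) = 78.0°, giving θ ≈ 79 + 78.0 = 157.0°.

θ ≈ 157°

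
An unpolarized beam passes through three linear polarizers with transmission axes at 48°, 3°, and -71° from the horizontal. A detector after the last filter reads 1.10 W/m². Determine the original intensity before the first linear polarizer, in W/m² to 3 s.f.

Unpolarized light through the first polarizer → I₁ = ½ I₀, now polarized at 48°.
I₂ = I₁ cos²(3° − 48°) = 0.5 I₀ · cos²(45°) = 0.25 I₀.
I₃ = I₂ cos²(-71° − 3°) = 0.25 I₀ · cos²(74°) = 0.01899 I₀.
So 1.10 W/m² = 0.01899 I₀, giving I₀ = 1.10/0.01899 = 57.91 W/m².

I₀ ≈ 57.9 W/m²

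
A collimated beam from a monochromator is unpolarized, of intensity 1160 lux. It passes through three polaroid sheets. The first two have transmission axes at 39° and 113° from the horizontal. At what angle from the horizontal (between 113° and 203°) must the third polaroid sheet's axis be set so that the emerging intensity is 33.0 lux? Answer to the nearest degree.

θ ≈ 143°

Unpolarized light through the first polarizer → I₁ = ½ I₀, now polarized at 39°.
I₂ = I₁ cos²(113° − 39°) = 0.5 I₀ · cos²(74°) = 0.03799 I₀.
Target fraction: 33.0 / 1160 lux = 0.02845 of I₀.
Need I₃/I₀ = 0.02845, so cos²(θ − 113°) = 0.02845 / 0.03799 = 0.7489.
θ − 113° = arccos(√0.7489) = 30.1°, giving θ ≈ 113 + 30.1 = 143.1°.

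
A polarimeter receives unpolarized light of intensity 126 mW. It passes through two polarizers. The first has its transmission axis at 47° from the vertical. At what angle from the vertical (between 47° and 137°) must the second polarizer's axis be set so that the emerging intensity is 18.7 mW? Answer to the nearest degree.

θ ≈ 104°

Unpolarized light through the first polarizer → I₁ = ½ I₀, now polarized at 47°.
Target fraction: 18.7 / 126 mW = 0.1484 of I₀.
Need I₂/I₀ = 0.1484, so cos²(θ − 47°) = 0.1484 / 0.5 = 0.2968.
θ − 47° = arccos(√0.2968) = 57.0°, giving θ ≈ 47 + 57.0 = 104.0°.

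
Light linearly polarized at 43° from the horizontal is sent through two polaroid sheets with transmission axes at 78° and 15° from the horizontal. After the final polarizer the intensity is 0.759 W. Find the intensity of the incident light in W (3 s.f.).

I₁ = I₀ cos²(78° − 43°) = I₀ cos²(35°) = 0.671 I₀.
I₂ = I₁ cos²(15° − 78°) = 0.671 I₀ · cos²(63°) = 0.1383 I₀.
So 0.759 W = 0.1383 I₀, giving I₀ = 0.759/0.1383 = 5.488 W.

I₀ ≈ 5.49 W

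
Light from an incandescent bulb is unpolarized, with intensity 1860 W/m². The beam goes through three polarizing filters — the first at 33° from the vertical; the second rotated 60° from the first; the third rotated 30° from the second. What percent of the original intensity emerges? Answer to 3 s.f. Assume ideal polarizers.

≈ 9.38%

Unpolarized light through the first polarizer → I₁ = 1860 W/m²/2 = 930 W/m², polarized at 33°.
I₂ = I₁ · cos²(60°) = 930 · 0.25 = 232.5 W/m².
I₃ = I₂ · cos²(30°) = 232.5 · 0.75 = 174.4 W/m².
That is 9.375% of the incident intensity.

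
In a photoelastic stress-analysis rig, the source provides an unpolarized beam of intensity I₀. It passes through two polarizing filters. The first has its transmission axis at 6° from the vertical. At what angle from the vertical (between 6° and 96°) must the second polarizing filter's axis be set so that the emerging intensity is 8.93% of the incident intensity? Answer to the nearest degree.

Unpolarized light through the first polarizer → I₁ = ½ I₀, now polarized at 6°.
Need I₂/I₀ = 0.0893, so cos²(θ − 6°) = 0.0893 / 0.5 = 0.1786.
θ − 6° = arccos(√0.1786) = 65.0°, giving θ ≈ 6 + 65.0 = 71.0°.

θ ≈ 71°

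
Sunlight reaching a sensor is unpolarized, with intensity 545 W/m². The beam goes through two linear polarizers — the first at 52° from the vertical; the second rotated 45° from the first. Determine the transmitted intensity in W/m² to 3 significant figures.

I ≈ 136 W/m²

Unpolarized light through the first polarizer → I₁ = 545 W/m²/2 = 272.5 W/m², polarized at 52°.
I₂ = I₁ · cos²(45°) = 272.5 · 0.5 = 136.3 W/m².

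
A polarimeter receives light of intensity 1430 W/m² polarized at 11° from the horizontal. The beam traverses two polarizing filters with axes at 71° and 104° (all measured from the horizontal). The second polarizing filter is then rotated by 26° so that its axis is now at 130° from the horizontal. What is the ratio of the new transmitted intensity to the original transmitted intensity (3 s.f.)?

Before rotation:
I₁ = I₀ cos²(71° − 11°) = I₀ cos²(60°) = 0.25 I₀.
I₂ = I₁ cos²(104° − 71°) = 0.25 I₀ · cos²(33°) = 0.1758 I₀.
After rotation:
I₁ = I₀ cos²(71° − 11°) = I₀ cos²(60°) = 0.25 I₀.
I₂ = I₁ cos²(130° − 71°) = 0.25 I₀ · cos²(59°) = 0.06632 I₀.
Ratio = 0.06632 / 0.1758 = 0.3771.

I_new/I_old ≈ 0.377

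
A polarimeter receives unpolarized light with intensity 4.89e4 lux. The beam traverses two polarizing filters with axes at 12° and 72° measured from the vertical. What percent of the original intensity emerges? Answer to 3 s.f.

≈ 12.5%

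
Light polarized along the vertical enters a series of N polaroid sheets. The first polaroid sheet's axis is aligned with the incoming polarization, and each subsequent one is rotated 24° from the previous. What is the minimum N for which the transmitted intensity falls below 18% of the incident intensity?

N = 11

First polarizer is aligned with the polarization: full transmission.
Each further stage multiplies by cos²(24°) = 0.8346.
After N polarizers: T = 0.8346^(N−1). Require T < 0.18 ⇒ N−1 > ln(0.18)/ln(0.8346) = 9.48, so N−1 ≥ 10 and N = 11.
Check: N=11 gives T = 0.1639 < 0.18; N=10 gives T = 0.1964.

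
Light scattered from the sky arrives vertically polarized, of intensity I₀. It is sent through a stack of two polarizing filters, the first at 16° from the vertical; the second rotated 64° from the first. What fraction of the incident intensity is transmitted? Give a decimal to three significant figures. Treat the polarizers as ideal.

By Malus's law, I₁ = I₀ cos²(16° − 0°) = I₀ cos²(16°) = 0.924 I₀.
I₂ = I₁ cos²(64°) = 0.924 · 0.1922 I₀ = 0.1776 I₀.
Transmitted fraction = 0.1776.

≈ 0.178 I₀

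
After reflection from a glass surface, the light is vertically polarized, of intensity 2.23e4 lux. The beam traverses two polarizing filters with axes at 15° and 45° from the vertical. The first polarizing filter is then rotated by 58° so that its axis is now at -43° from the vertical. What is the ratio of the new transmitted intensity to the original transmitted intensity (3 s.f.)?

I_new/I_old ≈ 0.000931

Before rotation:
I₁ = I₀ cos²(15° − 0°) = I₀ cos²(15°) = 0.933 I₀.
I₂ = I₁ cos²(45° − 15°) = 0.933 I₀ · cos²(30°) = 0.6998 I₀.
After rotation:
I₁ = I₀ cos²(-43° − 0°) = I₀ cos²(43°) = 0.5349 I₀.
I₂ = I₁ cos²(45° + 43°) = 0.5349 I₀ · cos²(88°) = 0.0006515 I₀.
Ratio = 0.0006515 / 0.6998 = 0.000931.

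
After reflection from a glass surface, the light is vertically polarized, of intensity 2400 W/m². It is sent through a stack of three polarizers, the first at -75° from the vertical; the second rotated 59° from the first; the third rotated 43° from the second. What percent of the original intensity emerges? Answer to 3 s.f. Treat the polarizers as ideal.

I₁ = 2400 W/m² · cos²(75°) = 160.8 W/m².
I₂ = I₁ · cos²(59°) = 160.8 · 0.2653 = 42.65 W/m².
I₃ = I₂ · cos²(43°) = 42.65 · 0.5349 = 22.81 W/m².
That is 0.9504% of the incident intensity.

≈ 0.950%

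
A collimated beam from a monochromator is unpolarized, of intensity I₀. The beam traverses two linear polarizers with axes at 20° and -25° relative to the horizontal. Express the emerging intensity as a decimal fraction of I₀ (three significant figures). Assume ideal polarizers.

Unpolarized light through the first polarizer → I₁ = ½ I₀, now polarized at 20°.
I₂ = I₁ cos²(-25° − 20°) = 0.5 I₀ · cos²(45°) = 0.25 I₀.
Transmitted fraction = 0.25.

≈ 0.250 I₀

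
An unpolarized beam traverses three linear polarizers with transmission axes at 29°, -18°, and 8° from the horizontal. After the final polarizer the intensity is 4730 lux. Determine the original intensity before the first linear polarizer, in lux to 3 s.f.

I₀ ≈ 2.52e4 lux

Unpolarized light through the first polarizer → I₁ = ½ I₀, now polarized at 29°.
I₂ = I₁ cos²(-18° − 29°) = 0.5 I₀ · cos²(47°) = 0.2326 I₀.
I₃ = I₂ cos²(8° + 18°) = 0.2326 I₀ · cos²(26°) = 0.1879 I₀.
So 4730 lux = 0.1879 I₀, giving I₀ = 4730/0.1879 = 2.518e+04 lux.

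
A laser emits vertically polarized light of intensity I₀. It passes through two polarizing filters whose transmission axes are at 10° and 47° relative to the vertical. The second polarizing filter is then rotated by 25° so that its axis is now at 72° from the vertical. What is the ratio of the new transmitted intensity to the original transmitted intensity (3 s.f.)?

I_new/I_old ≈ 0.346

Before rotation:
By Malus's law, I₁ = I₀ cos²(10° − 0°) = I₀ cos²(10°) = 0.9698 I₀.
I₂ = I₁ cos²(47° − 10°) = 0.9698 I₀ · cos²(37°) = 0.6186 I₀.
After rotation:
I₁ = I₀ cos²(10° − 0°) = I₀ cos²(10°) = 0.9698 I₀.
I₂ = I₁ cos²(72° − 10°) = 0.9698 I₀ · cos²(62°) = 0.2138 I₀.
Ratio = 0.2138 / 0.6186 = 0.3456.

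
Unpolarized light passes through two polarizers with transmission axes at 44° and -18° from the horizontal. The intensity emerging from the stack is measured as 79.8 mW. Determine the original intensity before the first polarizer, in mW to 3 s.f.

Unpolarized light through the first polarizer → I₁ = ½ I₀, now polarized at 44°.
I₂ = I₁ cos²(-18° − 44°) = 0.5 I₀ · cos²(62°) = 0.1102 I₀.
So 79.8 mW = 0.1102 I₀, giving I₀ = 79.8/0.1102 = 724.1 mW.

I₀ ≈ 724 mW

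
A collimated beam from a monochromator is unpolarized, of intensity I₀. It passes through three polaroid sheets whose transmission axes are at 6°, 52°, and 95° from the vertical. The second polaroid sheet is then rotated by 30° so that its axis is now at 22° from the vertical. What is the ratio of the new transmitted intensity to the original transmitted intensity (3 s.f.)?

I_new/I_old ≈ 0.306

Before rotation:
Unpolarized light through the first polarizer → I₁ = ½ I₀, now polarized at 6°.
I₂ = I₁ cos²(52° − 6°) = 0.5 I₀ · cos²(46°) = 0.2413 I₀.
I₃ = I₂ cos²(95° − 52°) = 0.2413 I₀ · cos²(43°) = 0.1291 I₀.
After rotation:
Unpolarized light through the first polarizer → I₁ = ½ I₀, now polarized at 6°.
I₂ = I₁ cos²(22° − 6°) = 0.5 I₀ · cos²(16°) = 0.462 I₀.
I₃ = I₂ cos²(95° − 22°) = 0.462 I₀ · cos²(73°) = 0.03949 I₀.
Ratio = 0.03949 / 0.1291 = 0.306.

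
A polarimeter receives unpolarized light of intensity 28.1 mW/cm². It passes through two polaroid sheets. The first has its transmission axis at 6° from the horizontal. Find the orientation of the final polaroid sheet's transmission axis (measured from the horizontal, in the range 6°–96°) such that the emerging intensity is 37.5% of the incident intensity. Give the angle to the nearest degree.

Unpolarized light through the first polarizer → I₁ = ½ I₀, now polarized at 6°.
Need I₂/I₀ = 0.375, so cos²(θ − 6°) = 0.375 / 0.5 = 0.75.
θ − 6° = arccos(√0.75) = 30.0°, giving θ ≈ 6 + 30.0 = 36.0°.

θ ≈ 36°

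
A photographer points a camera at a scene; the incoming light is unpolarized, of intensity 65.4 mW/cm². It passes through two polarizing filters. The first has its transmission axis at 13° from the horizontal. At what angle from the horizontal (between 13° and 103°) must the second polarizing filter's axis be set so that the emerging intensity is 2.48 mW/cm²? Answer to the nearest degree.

θ ≈ 87°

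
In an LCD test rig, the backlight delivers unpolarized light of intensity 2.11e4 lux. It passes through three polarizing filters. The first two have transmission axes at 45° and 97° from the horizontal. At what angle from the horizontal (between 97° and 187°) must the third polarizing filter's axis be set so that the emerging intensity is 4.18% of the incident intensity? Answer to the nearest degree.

Unpolarized light through the first polarizer → I₁ = ½ I₀, now polarized at 45°.
I₂ = I₁ cos²(97° − 45°) = 0.5 I₀ · cos²(52°) = 0.1895 I₀.
Need I₃/I₀ = 0.0418, so cos²(θ − 97°) = 0.0418 / 0.1895 = 0.2206.
θ − 97° = arccos(√0.2206) = 62.0°, giving θ ≈ 97 + 62.0 = 159.0°.

θ ≈ 159°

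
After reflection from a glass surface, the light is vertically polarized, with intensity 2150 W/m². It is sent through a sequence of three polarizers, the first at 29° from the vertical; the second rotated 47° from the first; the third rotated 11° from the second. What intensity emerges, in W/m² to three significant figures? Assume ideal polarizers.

I ≈ 737 W/m²

I₁ = 2150 W/m² · cos²(29°) = 1645 W/m².
I₂ = I₁ · cos²(47°) = 1645 · 0.4651 = 765 W/m².
I₃ = I₂ · cos²(11°) = 765 · 0.9636 = 737.1 W/m².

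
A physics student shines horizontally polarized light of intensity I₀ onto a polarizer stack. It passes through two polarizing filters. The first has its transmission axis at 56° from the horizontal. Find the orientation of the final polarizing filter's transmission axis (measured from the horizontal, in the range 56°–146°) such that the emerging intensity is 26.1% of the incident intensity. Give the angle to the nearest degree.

θ ≈ 80°

By Malus's law, I₁ = I₀ cos²(56° − 0°) = I₀ cos²(56°) = 0.3127 I₀.
Need I₂/I₀ = 0.261, so cos²(θ − 56°) = 0.261 / 0.3127 = 0.8347.
θ − 56° = arccos(√0.8347) = 24.0°, giving θ ≈ 56 + 24.0 = 80.0°.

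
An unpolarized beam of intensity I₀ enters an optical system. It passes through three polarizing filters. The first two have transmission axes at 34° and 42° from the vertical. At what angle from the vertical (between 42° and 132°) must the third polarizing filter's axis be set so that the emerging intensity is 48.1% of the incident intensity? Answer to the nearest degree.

Unpolarized light through the first polarizer → I₁ = ½ I₀, now polarized at 34°.
I₂ = I₁ cos²(42° − 34°) = 0.5 I₀ · cos²(8°) = 0.4903 I₀.
Need I₃/I₀ = 0.481, so cos²(θ − 42°) = 0.481 / 0.4903 = 0.981.
θ − 42° = arccos(√0.981) = 7.9°, giving θ ≈ 42 + 7.9 = 49.9°.

θ ≈ 50°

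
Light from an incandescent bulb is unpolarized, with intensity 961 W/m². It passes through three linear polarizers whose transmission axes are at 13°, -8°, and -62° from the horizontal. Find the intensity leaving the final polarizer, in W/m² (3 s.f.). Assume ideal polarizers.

I ≈ 145 W/m²

Unpolarized light through the first polarizer → I₁ = 961 W/m²/2 = 480.5 W/m², polarized at 13°.
I₂ = I₁ · cos²(21°) = 480.5 · 0.8716 = 418.8 W/m².
I₃ = I₂ · cos²(54°) = 418.8 · 0.3455 = 144.7 W/m².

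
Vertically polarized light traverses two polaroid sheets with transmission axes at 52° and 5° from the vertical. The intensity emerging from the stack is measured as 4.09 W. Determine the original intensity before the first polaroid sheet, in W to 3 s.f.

I₀ ≈ 23.2 W

By Malus's law, I₁ = I₀ cos²(52° − 0°) = I₀ cos²(52°) = 0.379 I₀.
I₂ = I₁ cos²(5° − 52°) = 0.379 I₀ · cos²(47°) = 0.1763 I₀.
So 4.09 W = 0.1763 I₀, giving I₀ = 4.09/0.1763 = 23.2 W.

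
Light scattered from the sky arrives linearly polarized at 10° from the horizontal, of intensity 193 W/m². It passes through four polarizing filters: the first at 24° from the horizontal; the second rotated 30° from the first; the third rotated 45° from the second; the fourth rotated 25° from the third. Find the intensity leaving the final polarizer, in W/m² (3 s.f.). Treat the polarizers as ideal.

I ≈ 56.0 W/m²

I₁ = 193 W/m² · cos²(14°) = 181.7 W/m².
I₂ = I₁ · cos²(30°) = 181.7 · 0.75 = 136.3 W/m².
I₃ = I₂ · cos²(45°) = 136.3 · 0.5 = 68.14 W/m².
I₄ = I₃ · cos²(25°) = 68.14 · 0.8214 = 55.97 W/m².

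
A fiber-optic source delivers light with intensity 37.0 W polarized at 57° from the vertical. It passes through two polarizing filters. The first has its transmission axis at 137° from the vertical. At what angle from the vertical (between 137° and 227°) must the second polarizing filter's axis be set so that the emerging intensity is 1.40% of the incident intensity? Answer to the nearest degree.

θ ≈ 184°

I₁ = I₀ cos²(137° − 57°) = I₀ cos²(80°) = 0.03015 I₀.
Need I₂/I₀ = 0.014, so cos²(θ − 137°) = 0.014 / 0.03015 = 0.4643.
θ − 137° = arccos(√0.4643) = 47.0°, giving θ ≈ 137 + 47.0 = 184.0°.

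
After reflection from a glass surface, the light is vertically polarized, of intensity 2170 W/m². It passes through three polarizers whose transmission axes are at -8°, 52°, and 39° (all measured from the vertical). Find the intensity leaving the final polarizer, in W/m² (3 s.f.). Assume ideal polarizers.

By Malus's law, I₁ = 2170 W/m² · cos²(8°) = 2128 W/m².
I₂ = I₁ · cos²(60°) = 2128 · 0.25 = 532 W/m².
I₃ = I₂ · cos²(13°) = 532 · 0.9494 = 505.1 W/m².

I ≈ 505 W/m²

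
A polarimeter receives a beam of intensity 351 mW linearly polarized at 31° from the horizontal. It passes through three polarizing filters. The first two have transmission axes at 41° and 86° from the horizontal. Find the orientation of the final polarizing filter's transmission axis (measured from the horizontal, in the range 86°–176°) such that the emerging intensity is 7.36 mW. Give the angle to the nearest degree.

By Malus's law, I₁ = I₀ cos²(41° − 31°) = I₀ cos²(10°) = 0.9698 I₀.
I₂ = I₁ cos²(86° − 41°) = 0.9698 I₀ · cos²(45°) = 0.4849 I₀.
Target fraction: 7.36 / 351 mW = 0.02097 of I₀.
Need I₃/I₀ = 0.02097, so cos²(θ − 86°) = 0.02097 / 0.4849 = 0.04324.
θ − 86° = arccos(√0.04324) = 78.0°, giving θ ≈ 86 + 78.0 = 164.0°.

θ ≈ 164°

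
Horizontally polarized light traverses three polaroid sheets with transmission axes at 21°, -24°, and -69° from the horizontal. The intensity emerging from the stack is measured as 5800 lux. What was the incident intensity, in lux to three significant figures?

I₁ = I₀ cos²(21° − 0°) = I₀ cos²(21°) = 0.8716 I₀.
I₂ = I₁ cos²(-24° − 21°) = 0.8716 I₀ · cos²(45°) = 0.4358 I₀.
I₃ = I₂ cos²(-69° + 24°) = 0.4358 I₀ · cos²(45°) = 0.2179 I₀.
So 5800 lux = 0.2179 I₀, giving I₀ = 5800/0.2179 = 2.662e+04 lux.

I₀ ≈ 2.66e4 lux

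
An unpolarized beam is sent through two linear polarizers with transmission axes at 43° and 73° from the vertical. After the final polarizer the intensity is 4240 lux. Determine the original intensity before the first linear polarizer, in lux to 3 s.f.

Unpolarized light through the first polarizer → I₁ = ½ I₀, now polarized at 43°.
I₂ = I₁ cos²(73° − 43°) = 0.5 I₀ · cos²(30°) = 0.375 I₀.
So 4240 lux = 0.375 I₀, giving I₀ = 4240/0.375 = 1.131e+04 lux.

I₀ ≈ 1.13e4 lux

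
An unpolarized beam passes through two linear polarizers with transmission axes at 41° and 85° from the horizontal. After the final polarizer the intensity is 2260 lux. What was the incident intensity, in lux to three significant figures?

I₀ ≈ 8740 lux

Unpolarized light through the first polarizer → I₁ = ½ I₀, now polarized at 41°.
I₂ = I₁ cos²(85° − 41°) = 0.5 I₀ · cos²(44°) = 0.2587 I₀.
So 2260 lux = 0.2587 I₀, giving I₀ = 2260/0.2587 = 8735 lux.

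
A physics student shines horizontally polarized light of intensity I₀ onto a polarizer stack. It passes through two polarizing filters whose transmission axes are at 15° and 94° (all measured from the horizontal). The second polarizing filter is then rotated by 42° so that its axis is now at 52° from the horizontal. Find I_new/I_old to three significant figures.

I_new/I_old ≈ 17.5

Before rotation:
I₁ = I₀ cos²(15° − 0°) = I₀ cos²(15°) = 0.933 I₀.
I₂ = I₁ cos²(94° − 15°) = 0.933 I₀ · cos²(79°) = 0.03397 I₀.
After rotation:
I₁ = I₀ cos²(15° − 0°) = I₀ cos²(15°) = 0.933 I₀.
I₂ = I₁ cos²(52° − 15°) = 0.933 I₀ · cos²(37°) = 0.5951 I₀.
Ratio = 0.5951 / 0.03397 = 17.52.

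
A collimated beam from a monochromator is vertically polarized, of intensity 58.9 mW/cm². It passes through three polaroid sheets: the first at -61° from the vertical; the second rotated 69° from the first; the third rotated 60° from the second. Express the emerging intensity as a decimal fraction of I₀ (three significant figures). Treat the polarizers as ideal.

By Malus's law, I₁ = 58.9 mW/cm² · cos²(61°) = 13.84 mW/cm².
I₂ = I₁ · cos²(69°) = 13.84 · 0.1284 = 1.778 mW/cm².
I₃ = I₂ · cos²(60°) = 1.778 · 0.25 = 0.4445 mW/cm².
Transmitted fraction = 0.007546.

I/I₀ ≈ 0.00755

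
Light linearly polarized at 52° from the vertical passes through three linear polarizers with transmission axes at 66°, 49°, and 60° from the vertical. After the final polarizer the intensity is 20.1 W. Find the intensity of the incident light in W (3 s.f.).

I₁ = I₀ cos²(66° − 52°) = I₀ cos²(14°) = 0.9415 I₀.
I₂ = I₁ cos²(49° − 66°) = 0.9415 I₀ · cos²(17°) = 0.861 I₀.
I₃ = I₂ cos²(60° − 49°) = 0.861 I₀ · cos²(11°) = 0.8296 I₀.
So 20.1 W = 0.8296 I₀, giving I₀ = 20.1/0.8296 = 24.23 W.

I₀ ≈ 24.2 W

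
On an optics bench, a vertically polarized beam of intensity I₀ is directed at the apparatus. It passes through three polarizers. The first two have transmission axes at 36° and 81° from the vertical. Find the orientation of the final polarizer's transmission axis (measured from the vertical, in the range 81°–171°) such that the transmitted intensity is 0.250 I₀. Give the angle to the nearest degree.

θ ≈ 110°

I₁ = I₀ cos²(36° − 0°) = I₀ cos²(36°) = 0.6545 I₀.
I₂ = I₁ cos²(81° − 36°) = 0.6545 I₀ · cos²(45°) = 0.3273 I₀.
Need I₃/I₀ = 0.25, so cos²(θ − 81°) = 0.25 / 0.3273 = 0.7639.
θ − 81° = arccos(√0.7639) = 29.1°, giving θ ≈ 81 + 29.1 = 110.1°.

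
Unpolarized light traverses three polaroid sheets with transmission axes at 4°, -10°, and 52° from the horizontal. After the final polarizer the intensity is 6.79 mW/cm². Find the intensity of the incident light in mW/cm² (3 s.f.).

I₀ ≈ 65.4 mW/cm²

Unpolarized light through the first polarizer → I₁ = ½ I₀, now polarized at 4°.
I₂ = I₁ cos²(-10° − 4°) = 0.5 I₀ · cos²(14°) = 0.4707 I₀.
I₃ = I₂ cos²(52° + 10°) = 0.4707 I₀ · cos²(62°) = 0.1038 I₀.
So 6.79 mW/cm² = 0.1038 I₀, giving I₀ = 6.79/0.1038 = 65.44 mW/cm².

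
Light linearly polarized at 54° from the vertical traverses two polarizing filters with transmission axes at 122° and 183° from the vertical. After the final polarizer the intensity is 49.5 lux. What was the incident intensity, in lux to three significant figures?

By Malus's law, I₁ = I₀ cos²(122° − 54°) = I₀ cos²(68°) = 0.1403 I₀.
I₂ = I₁ cos²(183° − 122°) = 0.1403 I₀ · cos²(61°) = 0.03298 I₀.
So 49.5 lux = 0.03298 I₀, giving I₀ = 49.5/0.03298 = 1501 lux.

I₀ ≈ 1500 lux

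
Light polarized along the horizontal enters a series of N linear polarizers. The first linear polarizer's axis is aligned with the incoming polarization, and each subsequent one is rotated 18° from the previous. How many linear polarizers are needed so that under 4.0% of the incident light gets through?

N = 34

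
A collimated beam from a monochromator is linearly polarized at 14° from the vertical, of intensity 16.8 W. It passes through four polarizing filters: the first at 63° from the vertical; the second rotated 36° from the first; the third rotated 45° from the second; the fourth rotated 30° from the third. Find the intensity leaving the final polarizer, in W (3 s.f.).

I ≈ 1.77 W

I₁ = 16.8 W · cos²(49°) = 7.231 W.
I₂ = I₁ · cos²(36°) = 7.231 · 0.6545 = 4.733 W.
I₃ = I₂ · cos²(45°) = 4.733 · 0.5 = 2.366 W.
I₄ = I₃ · cos²(30°) = 2.366 · 0.75 = 1.775 W.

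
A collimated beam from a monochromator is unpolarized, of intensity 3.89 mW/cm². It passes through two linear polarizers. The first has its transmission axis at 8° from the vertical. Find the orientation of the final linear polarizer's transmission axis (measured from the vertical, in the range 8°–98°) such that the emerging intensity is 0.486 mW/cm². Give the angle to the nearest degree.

Unpolarized light through the first polarizer → I₁ = ½ I₀, now polarized at 8°.
Target fraction: 0.486 / 3.89 mW/cm² = 0.1249 of I₀.
Need I₂/I₀ = 0.1249, so cos²(θ − 8°) = 0.1249 / 0.5 = 0.2499.
θ − 8° = arccos(√0.2499) = 60.0°, giving θ ≈ 8 + 60.0 = 68.0°.

θ ≈ 68°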